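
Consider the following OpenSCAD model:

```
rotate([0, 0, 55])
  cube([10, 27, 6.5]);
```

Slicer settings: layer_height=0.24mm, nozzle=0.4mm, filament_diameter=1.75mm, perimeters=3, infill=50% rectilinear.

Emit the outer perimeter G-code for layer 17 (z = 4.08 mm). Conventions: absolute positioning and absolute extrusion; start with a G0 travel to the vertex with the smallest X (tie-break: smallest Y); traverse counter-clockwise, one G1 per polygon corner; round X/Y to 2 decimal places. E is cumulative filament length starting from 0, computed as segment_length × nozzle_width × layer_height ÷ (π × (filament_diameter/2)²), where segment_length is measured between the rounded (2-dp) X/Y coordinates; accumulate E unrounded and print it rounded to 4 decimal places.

At z = 4.08 mm: the 10×27 cube contributes its full rectangle; (rotated 55° about Z; rotation is an isometry so areas/perimeters/island counts are preserved). The outline is a single polygon with 4 vertices. Extrusion per mm of travel: 0.4 × 0.24 / (π × 0.875²) = 0.039912. Accumulating E over each segment gives final E = 2.9539.

G0 X-22.12 Y15.49 Z4.08
G1 X0.00 Y0.00 E1.0778
G1 X5.74 Y8.19 E1.4770
G1 X-16.38 Y23.68 E2.5548
G1 X-22.12 Y15.49 E2.9539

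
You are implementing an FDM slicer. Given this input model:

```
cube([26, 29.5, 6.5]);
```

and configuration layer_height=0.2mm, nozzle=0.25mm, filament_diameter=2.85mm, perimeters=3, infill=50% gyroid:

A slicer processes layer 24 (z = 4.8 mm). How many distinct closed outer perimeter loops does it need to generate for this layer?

1

At z = 4.8 mm: the 26×29.5 cube contributes its full rectangle. The result has 1 disconnected region.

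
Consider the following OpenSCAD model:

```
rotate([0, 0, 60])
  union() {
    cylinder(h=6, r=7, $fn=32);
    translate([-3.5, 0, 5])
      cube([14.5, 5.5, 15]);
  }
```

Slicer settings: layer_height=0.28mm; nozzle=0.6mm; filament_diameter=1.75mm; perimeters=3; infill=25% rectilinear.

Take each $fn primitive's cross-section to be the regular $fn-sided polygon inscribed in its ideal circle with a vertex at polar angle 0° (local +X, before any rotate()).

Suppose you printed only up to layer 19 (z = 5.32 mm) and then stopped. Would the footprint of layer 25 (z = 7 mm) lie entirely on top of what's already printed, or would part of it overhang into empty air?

Compare the two slices. At z = 5.32: the r=7 cylinder gives a regular 32-gon of circumradius 7 (constant along its height) (area = (32/2)·7.000²·sin(360°/32) = 152.95 mm²); the 14.5×5.5 cube at (-3.5, 0) contributes its full rectangle (area 79.75 mm²); Merging all regions: the regions partially overlap — summed areas 232.70 mm² minus the doubly-counted overlap 53.16 mm² gives 179.54 mm² — area = 179.54 mm²; (whole slice rotated 60° about Z — lengths, areas and connectivity unchanged). At z = 7: the cylinder is not intersected at this z (z outside [0, 6]); the 14.5×5.5 cube at (-3.5, 0) contributes its full rectangle (area 79.75 mm²); Merging all regions: only the 14.5×5.5 cube at (-3.5, 0) is present, so the union is just that shape — area = 79.75 mm²; (whole slice rotated 60° about Z — lengths, areas and connectivity unchanged). Checking containment: the cross-section at z = 7 is a subset of the cross-section at z = 5.32.

entirely on top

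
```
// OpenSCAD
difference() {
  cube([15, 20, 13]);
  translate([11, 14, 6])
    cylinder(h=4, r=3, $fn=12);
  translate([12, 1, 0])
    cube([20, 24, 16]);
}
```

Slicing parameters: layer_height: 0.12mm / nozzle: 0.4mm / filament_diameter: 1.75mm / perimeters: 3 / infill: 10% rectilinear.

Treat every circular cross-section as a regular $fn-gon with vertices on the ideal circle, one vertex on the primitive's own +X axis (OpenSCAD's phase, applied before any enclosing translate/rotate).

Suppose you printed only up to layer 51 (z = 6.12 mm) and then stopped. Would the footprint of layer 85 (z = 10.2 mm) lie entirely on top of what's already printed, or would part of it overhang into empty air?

part overhangs

Compare the two slices. At z = 6.12: the cube is present — its section is the full 15×20 rectangle (area 300.00 mm²); the r=3 cylinder at (11, 14) gives a regular 12-gon of circumradius 3 (constant along its height) (area = (12/2)·3.000²·sin(360°/12) = 27.00 mm²); the cube at (12, 1) is present — its section is the full 20×24 rectangle (area 480.00 mm²); Subtracting the remaining from the first: starting from the 15×20 cube (300.00 mm²), the r=3 cylinder at (11, 14) lies wholly inside it (removes its full 27.00 mm² and its 18.63 mm outline becomes a hole wall); the 20×24 cube at (12, 1) partially overlaps it — only the 49.23 mm² overlap (of its 480.00 mm²) is removed, clipping the outline — area = 223.77 mm². At z = 10.2: the cube (footprint 15×20) is included at this height (area 300.00 mm²); the cylinder at (11, 14) is not intersected at this z (z outside [6, 10]); the cube at (12, 1) is present — its section is the full 20×24 rectangle (area 480.00 mm²); After the difference (first − rest): starting from the 15×20 cube (300.00 mm²), the 20×24 cube at (12, 1) partially overlaps it — only the 57.00 mm² overlap (of its 480.00 mm²) is removed, clipping the outline — area = 243.00 mm². Checking containment: at z = 10.2 the cross-section extends beyond the z = 6.12 cross-section by about 19.23 mm².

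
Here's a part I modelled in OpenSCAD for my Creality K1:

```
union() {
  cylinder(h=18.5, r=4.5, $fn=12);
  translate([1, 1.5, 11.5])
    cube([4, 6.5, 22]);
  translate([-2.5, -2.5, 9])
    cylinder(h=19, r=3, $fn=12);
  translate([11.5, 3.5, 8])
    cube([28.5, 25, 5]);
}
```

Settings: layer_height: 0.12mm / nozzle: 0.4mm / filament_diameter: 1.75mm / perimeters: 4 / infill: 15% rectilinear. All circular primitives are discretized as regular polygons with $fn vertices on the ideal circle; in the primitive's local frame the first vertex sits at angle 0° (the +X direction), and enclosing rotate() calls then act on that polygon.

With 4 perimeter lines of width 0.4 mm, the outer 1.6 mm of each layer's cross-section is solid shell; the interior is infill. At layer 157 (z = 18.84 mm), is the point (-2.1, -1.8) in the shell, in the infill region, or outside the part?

At z = 18.84 mm: the cylinder does not reach this height (z outside [0, 18.5]); the cube at (1, 1.5) (footprint 4×6.5) is included at this height; the r=3 cylinder at (-2.5, -2.5) gives a regular 12-gon of circumradius 3 (constant along its height); the cube at (11.5, 3.5) is not intersected at this z (z outside [8, 13]); Merging all regions: the 2 present regions are separate (no shared area or edge), so areas and boundary lengths simply add and each stays a separate island — 2 connected regions. Overall, the cross-section has 2 separate islands. The nearest boundary edge runs (-2.50, 0.50)→(-1.00, 0.10); distance from the point to it = 2.12 mm. (Shell/infill is judged within the island containing the point — the largest one.) The point is inside the cross-section and 2.12 mm from the nearest boundary — more than the 1.6 mm shell width (4 × 0.4), so it's in the infill interior.

infill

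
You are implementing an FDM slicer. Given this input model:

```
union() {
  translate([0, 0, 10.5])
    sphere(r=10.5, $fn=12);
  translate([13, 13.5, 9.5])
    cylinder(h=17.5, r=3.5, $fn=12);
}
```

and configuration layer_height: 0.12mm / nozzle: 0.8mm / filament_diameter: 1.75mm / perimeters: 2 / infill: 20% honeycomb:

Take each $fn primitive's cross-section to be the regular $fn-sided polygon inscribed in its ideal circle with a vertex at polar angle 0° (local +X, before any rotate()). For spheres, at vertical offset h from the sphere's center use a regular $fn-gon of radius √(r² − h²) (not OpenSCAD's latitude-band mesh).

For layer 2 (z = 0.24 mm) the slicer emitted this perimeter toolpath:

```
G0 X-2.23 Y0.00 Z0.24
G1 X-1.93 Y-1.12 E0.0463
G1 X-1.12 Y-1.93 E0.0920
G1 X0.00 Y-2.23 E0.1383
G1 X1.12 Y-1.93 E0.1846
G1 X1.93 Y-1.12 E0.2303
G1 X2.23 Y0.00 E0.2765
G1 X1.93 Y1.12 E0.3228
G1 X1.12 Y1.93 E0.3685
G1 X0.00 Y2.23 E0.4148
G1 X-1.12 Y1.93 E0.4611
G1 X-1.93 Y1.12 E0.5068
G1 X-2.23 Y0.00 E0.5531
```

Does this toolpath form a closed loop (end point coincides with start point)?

yes

Start point (G0): (-2.23, 0.00). End point (last G1): the path returns to the start — closed.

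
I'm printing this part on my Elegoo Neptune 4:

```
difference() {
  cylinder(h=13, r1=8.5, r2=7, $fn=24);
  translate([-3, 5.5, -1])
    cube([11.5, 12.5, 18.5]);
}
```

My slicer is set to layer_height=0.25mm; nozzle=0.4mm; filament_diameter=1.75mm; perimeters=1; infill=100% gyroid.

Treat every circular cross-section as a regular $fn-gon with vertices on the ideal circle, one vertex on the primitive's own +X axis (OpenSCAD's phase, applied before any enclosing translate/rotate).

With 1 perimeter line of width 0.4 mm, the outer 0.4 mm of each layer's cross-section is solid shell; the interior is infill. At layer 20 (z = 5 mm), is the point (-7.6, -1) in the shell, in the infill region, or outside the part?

shell

At z = 5 mm: the cone (r1=8.5→r2=7) has section circumradius 7.923 here — a regular 24-gon; the cube at (-3, 5.5) is present — its section is the full 11.5×12.5 rectangle; Taking the first minus the rest: starting from the cone, the 11.5×12.5 cube at (-3, 5.5) partially overlaps it — only the 15.80 mm² overlap (of its 143.75 mm²) is removed, clipping the outline — 1 connected region. Overall, the cross-section is a single solid region. The nearest boundary edge runs (-7.65, -2.05)→(-7.92, 0.00); distance from the point to it = 0.19 mm. The point is inside the cross-section, 0.19 mm from the nearest boundary — within the 0.4 mm shell band (1 × 0.4).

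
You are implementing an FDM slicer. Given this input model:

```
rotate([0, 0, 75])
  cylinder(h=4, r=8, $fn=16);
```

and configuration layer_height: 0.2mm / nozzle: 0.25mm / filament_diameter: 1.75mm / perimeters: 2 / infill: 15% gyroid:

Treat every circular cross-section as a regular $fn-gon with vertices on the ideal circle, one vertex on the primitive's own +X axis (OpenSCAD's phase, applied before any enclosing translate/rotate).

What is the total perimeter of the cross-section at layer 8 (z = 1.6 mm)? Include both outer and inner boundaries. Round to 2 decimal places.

At z = 1.6 mm: the cylinder: section is a regular 16-gon, circumradius r=8 (perimeter = 2·16·8.000·sin(180°/16) = 49.94 mm); (rotated 75° about Z; rotation is an isometry so areas/perimeters/island counts are preserved). Overall, the cross-section is a single solid region. Total boundary length (outer) = 49.94 mm.

49.94 mm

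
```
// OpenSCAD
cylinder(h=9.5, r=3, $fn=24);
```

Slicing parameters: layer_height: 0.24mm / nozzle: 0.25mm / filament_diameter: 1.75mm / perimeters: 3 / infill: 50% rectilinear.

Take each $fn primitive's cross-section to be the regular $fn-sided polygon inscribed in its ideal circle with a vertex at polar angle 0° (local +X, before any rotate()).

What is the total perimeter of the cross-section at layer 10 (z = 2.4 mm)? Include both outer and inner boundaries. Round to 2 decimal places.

At z = 2.4 mm: the r=3 cylinder gives a regular 24-gon of circumradius 3 (constant along its height) (perimeter = 2·24·3.000·sin(180°/24) = 18.80 mm). Overall, the cross-section is a single solid region. Total boundary length (outer) = 18.80 mm.

18.80 mm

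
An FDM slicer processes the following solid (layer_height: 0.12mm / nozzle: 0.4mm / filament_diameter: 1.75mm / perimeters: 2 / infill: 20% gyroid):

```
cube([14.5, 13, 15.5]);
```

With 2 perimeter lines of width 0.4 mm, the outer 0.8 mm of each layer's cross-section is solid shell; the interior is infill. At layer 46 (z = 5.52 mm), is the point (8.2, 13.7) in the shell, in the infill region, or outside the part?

At z = 5.52 mm: the cube (footprint 14.5×13) is included at this height. Overall, the cross-section is a single solid region. The nearest boundary edge runs (14.50, 13.00)→(0.00, 13.00); distance from the point to it = 0.70 mm. The point is not inside any of the regions above, so it lies outside the cross-section (0.70 mm from the nearest boundary).

outside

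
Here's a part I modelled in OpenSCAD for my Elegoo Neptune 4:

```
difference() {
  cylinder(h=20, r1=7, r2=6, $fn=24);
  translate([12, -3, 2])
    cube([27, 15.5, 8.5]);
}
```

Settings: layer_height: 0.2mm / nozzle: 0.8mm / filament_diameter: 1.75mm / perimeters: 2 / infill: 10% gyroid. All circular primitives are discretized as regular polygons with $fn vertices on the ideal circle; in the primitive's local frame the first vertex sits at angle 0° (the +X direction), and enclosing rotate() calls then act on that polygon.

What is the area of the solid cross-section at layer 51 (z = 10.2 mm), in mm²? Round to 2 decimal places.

130.82 mm²

At z = 10.2 mm: the cone contributes a regular 24-gon of circumradius 6.490 (interpolated between r1=7 and r2=6 at t=0.510) (area = (24/2)·6.490²·sin(360°/24) = 130.82 mm²); the cube at (12, -3) (footprint 27×15.5) is included at this height (area 418.50 mm²); After the difference (first − rest): starting from the cone (130.82 mm²), the 27×15.5 cube at (12, -3) misses the remaining region (no effect) — area = 130.82 mm². Overall, the cross-section is a single solid region. Net area = 130.82 mm².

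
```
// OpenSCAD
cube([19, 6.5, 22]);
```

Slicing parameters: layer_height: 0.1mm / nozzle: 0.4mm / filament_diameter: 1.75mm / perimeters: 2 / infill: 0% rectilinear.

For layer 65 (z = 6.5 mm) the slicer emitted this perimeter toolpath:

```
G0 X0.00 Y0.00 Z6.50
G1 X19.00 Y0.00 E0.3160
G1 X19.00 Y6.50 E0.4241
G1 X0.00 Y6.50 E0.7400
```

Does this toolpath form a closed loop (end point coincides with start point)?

Start point (G0): (0.00, 0.00). End point (last G1): the path does not return to the start — open.

no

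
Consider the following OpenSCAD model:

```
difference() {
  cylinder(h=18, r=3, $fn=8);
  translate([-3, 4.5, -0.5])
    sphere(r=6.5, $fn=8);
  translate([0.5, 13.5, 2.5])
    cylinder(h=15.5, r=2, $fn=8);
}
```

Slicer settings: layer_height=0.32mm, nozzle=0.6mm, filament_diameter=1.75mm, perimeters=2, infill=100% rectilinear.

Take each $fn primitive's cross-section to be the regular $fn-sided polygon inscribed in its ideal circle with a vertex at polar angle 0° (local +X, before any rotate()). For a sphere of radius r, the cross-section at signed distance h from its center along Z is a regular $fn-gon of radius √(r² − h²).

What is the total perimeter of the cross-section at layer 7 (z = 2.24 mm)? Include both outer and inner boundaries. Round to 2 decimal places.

At z = 2.24 mm: the r=3 cylinder gives a regular 8-gon of circumradius 3 (constant along its height) (perimeter = 2·8·3.000·sin(180°/8) = 18.37 mm); the sphere at (-3, 4.5): section is a regular 8-gon, circumradius = √(r²−h²) = √(6.5²−2.74²) = 5.894 (perimeter = 2·8·5.894·sin(180°/8) = 36.09 mm); the cylinder at (0.5, 13.5) is not intersected at this z (z outside [2.5, 18]); After the difference (first − rest): starting from the r=3 cylinder, the r=6.5 sphere at (-3, 4.5) partially overlaps it — only the 12.30 mm² overlap (of its 98.27 mm²) is removed, clipping the outline — boundary = 16.38 mm. Overall, the cross-section is a single solid region. Total boundary length (outer) = 16.38 mm.

16.38 mm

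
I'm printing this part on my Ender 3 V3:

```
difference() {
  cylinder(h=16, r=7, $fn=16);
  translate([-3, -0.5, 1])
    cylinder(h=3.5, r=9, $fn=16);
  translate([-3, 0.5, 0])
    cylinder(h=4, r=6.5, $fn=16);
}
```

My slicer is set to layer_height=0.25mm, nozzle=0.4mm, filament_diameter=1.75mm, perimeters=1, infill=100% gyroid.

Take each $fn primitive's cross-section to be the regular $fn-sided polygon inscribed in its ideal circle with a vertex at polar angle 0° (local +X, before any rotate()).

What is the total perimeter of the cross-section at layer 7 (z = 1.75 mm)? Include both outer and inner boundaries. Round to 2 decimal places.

At z = 1.75 mm: the cylinder: section is a regular 16-gon, circumradius r=7 (perimeter = 2·16·7.000·sin(180°/16) = 43.70 mm); the r=9 cylinder at (-3, -0.5) gives a regular 16-gon of circumradius 9 (constant along its height) (perimeter = 2·16·9.000·sin(180°/16) = 56.19 mm); the r=6.5 cylinder at (-3, 0.5) contributes a regular 16-gon of circumradius 6.5 (perimeter = 2·16·6.500·sin(180°/16) = 40.58 mm); Taking the first minus the rest: starting from the r=7 cylinder, the r=9 cylinder at (-3, -0.5) partially overlaps it — only the 140.56 mm² overlap (of its 247.98 mm²) is removed, clipping the outline; the r=6.5 cylinder at (-3, 0.5) misses the remaining region (no effect) — boundary = 28.02 mm. Overall, the cross-section is a single solid region. Total boundary length (outer) = 28.02 mm.

28.02 mm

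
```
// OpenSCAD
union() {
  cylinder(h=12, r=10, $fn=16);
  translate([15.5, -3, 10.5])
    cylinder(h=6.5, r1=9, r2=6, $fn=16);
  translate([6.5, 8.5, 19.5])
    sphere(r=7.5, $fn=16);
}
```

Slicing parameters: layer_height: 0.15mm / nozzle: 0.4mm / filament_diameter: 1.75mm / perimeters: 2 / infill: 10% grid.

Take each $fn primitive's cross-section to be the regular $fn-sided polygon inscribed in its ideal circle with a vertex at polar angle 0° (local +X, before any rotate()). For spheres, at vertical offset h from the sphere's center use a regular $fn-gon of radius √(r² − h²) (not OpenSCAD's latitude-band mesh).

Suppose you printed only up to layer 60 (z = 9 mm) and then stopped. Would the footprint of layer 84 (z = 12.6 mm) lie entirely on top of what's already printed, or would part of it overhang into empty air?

part overhangs

Compare the two slices. At z = 9: the r=10 cylinder contributes a regular 16-gon of circumradius 10 (area = (16/2)·10.000²·sin(360°/16) = 306.15 mm²); the cone at (15.5, -3) is not intersected at this z (z outside [10.5, 17]); the sphere at (6.5, 8.5) is absent (|z−center|=10.500 > r=7.5); Taking the union: only the r=10 cylinder is present, so the union is just that shape — area = 306.15 mm². At z = 12.6: the cylinder does not reach this height (z outside [0, 12]); the cone at (15.5, -3) contributes a regular 16-gon of circumradius 8.031 (interpolated between r1=9 and r2=6 at t=0.323) (area = (16/2)·8.031²·sin(360°/16) = 197.44 mm²); the r=7.5 sphere at (6.5, 8.5) slices to a regular 16-gon of circumradius 2.939 (√(r²−h²) with h=6.9 from center) (area = (16/2)·2.939²·sin(360°/16) = 26.45 mm²); Combining (union): the 2 present regions are separate (no shared area or edge), so areas and boundary lengths simply add and each stays a separate island — area = 223.90 mm². Checking containment: at z = 12.6 the cross-section extends beyond the z = 9 cross-section by about 205.07 mm².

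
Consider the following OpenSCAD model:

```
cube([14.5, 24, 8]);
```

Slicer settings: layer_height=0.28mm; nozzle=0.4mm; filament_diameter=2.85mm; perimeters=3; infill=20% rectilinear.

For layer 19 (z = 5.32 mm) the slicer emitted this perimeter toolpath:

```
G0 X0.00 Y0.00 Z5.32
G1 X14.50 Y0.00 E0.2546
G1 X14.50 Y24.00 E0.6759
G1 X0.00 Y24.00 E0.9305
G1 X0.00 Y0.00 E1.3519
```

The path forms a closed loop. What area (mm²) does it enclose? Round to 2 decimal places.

348.00 mm²

Apply the shoelace formula to the sequence of (X, Y) vertices; enclosed area = 348.00 mm².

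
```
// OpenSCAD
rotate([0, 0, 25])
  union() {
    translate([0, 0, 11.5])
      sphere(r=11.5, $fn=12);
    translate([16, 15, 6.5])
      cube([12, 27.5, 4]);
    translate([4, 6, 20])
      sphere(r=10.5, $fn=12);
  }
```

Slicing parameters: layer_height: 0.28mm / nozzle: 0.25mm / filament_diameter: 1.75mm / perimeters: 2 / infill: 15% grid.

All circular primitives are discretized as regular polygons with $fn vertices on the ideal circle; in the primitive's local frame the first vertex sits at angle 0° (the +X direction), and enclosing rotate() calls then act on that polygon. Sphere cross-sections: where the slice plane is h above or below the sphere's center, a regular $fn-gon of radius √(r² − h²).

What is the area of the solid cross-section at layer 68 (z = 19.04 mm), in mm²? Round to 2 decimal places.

413.04 mm²

At z = 19.04 mm: the sphere: section is a regular 12-gon, circumradius = √(r²−h²) = √(11.5²−7.54²) = 8.683 (area = (12/2)·8.683²·sin(360°/12) = 226.20 mm²); the cube at (16, 15) is not intersected at this z (z outside [6.5, 10.5]); the r=10.5 sphere at (4, 6) slices to a regular 12-gon of circumradius 10.456 (√(r²−h²) with h=0.96 from center) (area = (12/2)·10.456²·sin(360°/12) = 327.99 mm²); Merging all regions: the regions partially overlap — summed areas 554.18 mm² minus the doubly-counted overlap 141.14 mm² gives 413.04 mm² — area = 413.04 mm²; (rotated 25° about Z; rotation is an isometry so areas/perimeters/island counts are preserved). Overall, the cross-section is a single solid region. Net area = 413.04 mm².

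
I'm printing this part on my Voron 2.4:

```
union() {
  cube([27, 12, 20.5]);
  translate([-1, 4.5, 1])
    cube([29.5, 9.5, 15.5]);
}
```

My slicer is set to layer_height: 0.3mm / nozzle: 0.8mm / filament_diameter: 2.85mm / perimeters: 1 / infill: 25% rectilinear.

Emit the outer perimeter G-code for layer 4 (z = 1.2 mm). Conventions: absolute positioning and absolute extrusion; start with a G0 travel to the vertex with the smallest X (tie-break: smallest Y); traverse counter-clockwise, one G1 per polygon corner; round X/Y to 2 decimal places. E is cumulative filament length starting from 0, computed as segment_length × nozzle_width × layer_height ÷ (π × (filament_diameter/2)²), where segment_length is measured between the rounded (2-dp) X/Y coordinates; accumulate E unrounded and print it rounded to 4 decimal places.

G0 X-1.00 Y4.50 Z1.20
G1 X0.00 Y4.50 E0.0376
G1 X0.00 Y0.00 E0.2069
G1 X27.00 Y0.00 E1.2227
G1 X27.00 Y4.50 E1.3920
G1 X28.50 Y4.50 E1.4484
G1 X28.50 Y14.00 E1.8058
G1 X-1.00 Y14.00 E2.9156
G1 X-1.00 Y4.50 E3.2730

At z = 1.2 mm: the cube is present — its section is the full 27×12 rectangle; the cube at (-1, 4.5) is present — its section is the full 29.5×9.5 rectangle; Merging all regions: the regions partially overlap (shared area 202.50 mm²), so overlapping operands fuse into one piece — 1 connected region. The outline is a single polygon with 8 vertices. Extrusion per mm of travel: 0.8 × 0.3 / (π × 1.425²) = 0.037621. Accumulating E over each segment gives final E = 3.2730.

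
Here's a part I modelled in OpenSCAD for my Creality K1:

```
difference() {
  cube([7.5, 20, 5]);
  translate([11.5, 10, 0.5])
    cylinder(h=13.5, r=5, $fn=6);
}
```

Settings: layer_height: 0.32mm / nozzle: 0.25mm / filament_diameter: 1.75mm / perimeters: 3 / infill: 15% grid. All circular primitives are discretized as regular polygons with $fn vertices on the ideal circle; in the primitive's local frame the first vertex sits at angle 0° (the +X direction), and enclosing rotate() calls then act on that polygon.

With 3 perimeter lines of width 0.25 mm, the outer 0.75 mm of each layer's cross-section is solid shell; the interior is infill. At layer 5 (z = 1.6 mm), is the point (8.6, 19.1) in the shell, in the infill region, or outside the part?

outside

At z = 1.6 mm: the cube is present — its section is the full 7.5×20 rectangle; the cylinder at (11.5, 10): section is a regular 6-gon, circumradius r=5; After the difference (first − rest): starting from the 7.5×20 cube, the r=5 cylinder at (11.5, 10) partially overlaps it — only the 1.73 mm² overlap (of its 64.95 mm²) is removed, clipping the outline — 1 connected region. Overall, the cross-section is a single solid region. The nearest boundary edge runs (7.50, 20.00)→(7.50, 11.73); distance from the point to it = 1.10 mm. The point is not inside any of the regions above, so it lies outside the cross-section (1.10 mm from the nearest boundary).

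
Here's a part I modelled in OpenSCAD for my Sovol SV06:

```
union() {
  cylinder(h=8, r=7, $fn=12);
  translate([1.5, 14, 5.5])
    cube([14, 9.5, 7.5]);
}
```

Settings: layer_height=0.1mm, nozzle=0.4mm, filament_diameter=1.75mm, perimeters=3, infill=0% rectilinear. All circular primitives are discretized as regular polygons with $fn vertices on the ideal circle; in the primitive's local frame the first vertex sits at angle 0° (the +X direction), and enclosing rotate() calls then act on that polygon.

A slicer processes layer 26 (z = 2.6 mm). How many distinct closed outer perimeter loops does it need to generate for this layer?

1

At z = 2.6 mm: the r=7 cylinder contributes a regular 12-gon of circumradius 7; the cube at (1.5, 14) does not reach this height (z outside [5.5, 13]); Combining (union): only the r=7 cylinder is present, so the union is just that shape — 1 connected region. The result has 1 disconnected region.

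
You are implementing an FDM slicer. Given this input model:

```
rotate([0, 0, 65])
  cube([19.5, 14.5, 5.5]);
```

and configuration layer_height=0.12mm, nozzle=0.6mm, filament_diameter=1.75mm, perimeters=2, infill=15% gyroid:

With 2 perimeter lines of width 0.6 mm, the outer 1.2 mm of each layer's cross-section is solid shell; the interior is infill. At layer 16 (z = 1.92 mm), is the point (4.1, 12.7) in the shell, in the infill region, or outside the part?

At z = 1.92 mm: the cube (footprint 19.5×14.5) is included at this height; (whole slice rotated 65° about Z — lengths, areas and connectivity unchanged). Overall, the cross-section is a single solid region. Undo the 65° rotation: the query point maps to (13.243, 1.651) in the un-rotated model frame. The nearest boundary edge runs (0.00, 0.00)→(19.50, 0.00); distance from the point to it = 1.65 mm. The point is inside the cross-section and 1.65 mm from the nearest boundary — more than the 1.2 mm shell width (2 × 0.6), so it's in the infill interior.

infill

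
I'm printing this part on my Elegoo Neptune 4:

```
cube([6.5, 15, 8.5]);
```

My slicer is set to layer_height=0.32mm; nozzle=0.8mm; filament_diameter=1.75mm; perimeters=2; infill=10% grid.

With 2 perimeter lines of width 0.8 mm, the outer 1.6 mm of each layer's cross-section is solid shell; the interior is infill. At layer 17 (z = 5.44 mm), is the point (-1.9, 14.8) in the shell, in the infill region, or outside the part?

outside

At z = 5.44 mm: the cube is present — its section is the full 6.5×15 rectangle. Overall, the cross-section is a single solid region. The nearest boundary edge runs (0.00, 15.00)→(0.00, 0.00); distance from the point to it = 1.90 mm. The point is not inside any of the regions above, so it lies outside the cross-section (1.90 mm from the nearest boundary).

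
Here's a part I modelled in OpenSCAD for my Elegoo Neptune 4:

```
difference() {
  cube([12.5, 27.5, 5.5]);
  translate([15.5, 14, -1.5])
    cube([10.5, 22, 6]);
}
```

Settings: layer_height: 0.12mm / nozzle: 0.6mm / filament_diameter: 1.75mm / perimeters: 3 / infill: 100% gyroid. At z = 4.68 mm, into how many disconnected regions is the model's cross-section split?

1

At z = 4.68 mm: the 12.5×27.5 cube contributes its full rectangle; the cube at (15.5, 14) is absent (z outside [-1.5, 4.5]); After the difference (first − rest): none of the subtracted shapes is present at this height, so the 12.5×27.5 cube is unchanged — 1 connected region. The result has 1 disconnected region.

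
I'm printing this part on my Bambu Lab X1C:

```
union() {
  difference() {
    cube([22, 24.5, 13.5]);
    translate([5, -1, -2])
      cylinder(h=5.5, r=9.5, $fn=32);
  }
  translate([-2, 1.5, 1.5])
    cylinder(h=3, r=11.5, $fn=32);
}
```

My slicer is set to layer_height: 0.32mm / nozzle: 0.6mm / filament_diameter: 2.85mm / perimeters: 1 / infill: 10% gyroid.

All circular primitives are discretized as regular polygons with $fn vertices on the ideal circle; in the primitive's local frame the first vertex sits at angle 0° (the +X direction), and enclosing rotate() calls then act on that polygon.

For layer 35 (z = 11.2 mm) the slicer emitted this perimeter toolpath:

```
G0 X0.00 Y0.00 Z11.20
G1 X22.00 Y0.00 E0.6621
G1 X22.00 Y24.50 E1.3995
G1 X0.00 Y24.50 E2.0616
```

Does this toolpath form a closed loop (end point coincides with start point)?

Start point (G0): (0.00, 0.00). End point (last G1): the path does not return to the start — open.

no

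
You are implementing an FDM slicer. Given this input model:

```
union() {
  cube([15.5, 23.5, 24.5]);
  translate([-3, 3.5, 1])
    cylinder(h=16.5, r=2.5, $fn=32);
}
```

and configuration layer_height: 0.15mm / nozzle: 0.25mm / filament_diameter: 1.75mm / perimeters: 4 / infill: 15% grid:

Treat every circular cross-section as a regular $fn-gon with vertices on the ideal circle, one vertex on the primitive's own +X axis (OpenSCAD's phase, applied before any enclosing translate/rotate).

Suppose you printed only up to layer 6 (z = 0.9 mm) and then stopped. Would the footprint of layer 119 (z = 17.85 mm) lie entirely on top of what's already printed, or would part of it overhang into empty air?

entirely on top

Compare the two slices. At z = 0.9: the cube (footprint 15.5×23.5) is included at this height (area 364.25 mm²); the cylinder at (-3, 3.5) is absent (z outside [1, 17.5]); Merging all regions: only the 15.5×23.5 cube is present, so the union is just that shape — area = 364.25 mm². At z = 17.85: the 15.5×23.5 cube contributes its full rectangle (area 364.25 mm²); the cylinder at (-3, 3.5) is absent (z outside [1, 17.5]); Merging all regions: only the 15.5×23.5 cube is present, so the union is just that shape — area = 364.25 mm². Checking containment: the cross-section at z = 17.85 is a subset of the cross-section at z = 0.9.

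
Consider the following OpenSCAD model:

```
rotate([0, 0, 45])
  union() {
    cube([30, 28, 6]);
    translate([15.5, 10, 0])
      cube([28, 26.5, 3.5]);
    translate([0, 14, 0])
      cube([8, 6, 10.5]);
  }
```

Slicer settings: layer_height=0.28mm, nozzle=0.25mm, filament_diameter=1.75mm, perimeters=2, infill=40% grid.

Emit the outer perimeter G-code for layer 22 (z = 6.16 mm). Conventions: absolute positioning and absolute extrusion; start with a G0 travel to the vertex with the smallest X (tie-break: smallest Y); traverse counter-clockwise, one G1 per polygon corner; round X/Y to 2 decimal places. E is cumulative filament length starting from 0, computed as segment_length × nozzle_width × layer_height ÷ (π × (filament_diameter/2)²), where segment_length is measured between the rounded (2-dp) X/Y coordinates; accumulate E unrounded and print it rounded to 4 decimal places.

At z = 6.16 mm: the cube does not reach this height (z outside [0, 6]); the cube at (15.5, 10) is not intersected at this z (z outside [0, 3.5]); the cube at (0, 14) is present — its section is the full 8×6 rectangle; Taking the union: only the 8×6 cube at (0, 14) is present, so the union is just that shape — 1 connected region; (whole slice rotated 45° about Z — lengths, areas and connectivity unchanged). The outline is a single polygon with 4 vertices. Extrusion per mm of travel: 0.25 × 0.28 / (π × 0.875²) = 0.029103. Accumulating E over each segment gives final E = 0.8149.

G0 X-14.14 Y14.14 Z6.16
G1 X-9.90 Y9.90 E0.1745
G1 X-4.24 Y15.56 E0.4075
G1 X-8.49 Y19.80 E0.5822
G1 X-14.14 Y14.14 E0.8149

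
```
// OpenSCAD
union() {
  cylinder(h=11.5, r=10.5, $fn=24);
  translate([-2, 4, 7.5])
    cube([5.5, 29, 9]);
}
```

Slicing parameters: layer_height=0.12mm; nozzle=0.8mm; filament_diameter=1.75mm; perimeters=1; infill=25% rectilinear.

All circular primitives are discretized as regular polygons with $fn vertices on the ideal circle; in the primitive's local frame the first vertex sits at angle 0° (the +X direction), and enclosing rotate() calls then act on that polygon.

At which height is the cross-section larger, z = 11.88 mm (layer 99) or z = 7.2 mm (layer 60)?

layer 60 (z = 7.2 mm)

Layer 99 (z = 11.88): the cylinder does not reach this height (z outside [0, 11.5]); the cube at (-2, 4) (footprint 5.5×29) is included at this height (area 159.50 mm²); Taking the union: only the 5.5×29 cube at (-2, 4) is present, so the union is just that shape — area = 159.50 mm². So its area = 159.50 mm². Layer 60 (z = 7.2): the r=10.5 cylinder contributes a regular 24-gon of circumradius 10.5 (area = (24/2)·10.500²·sin(360°/24) = 342.42 mm²); the cube at (-2, 4) is not intersected at this z (z outside [7.5, 16.5]); Taking the union: only the r=10.5 cylinder is present, so the union is just that shape — area = 342.42 mm². So its area = 342.42 mm². Layer 60 is larger (342.42 vs 159.50 mm²).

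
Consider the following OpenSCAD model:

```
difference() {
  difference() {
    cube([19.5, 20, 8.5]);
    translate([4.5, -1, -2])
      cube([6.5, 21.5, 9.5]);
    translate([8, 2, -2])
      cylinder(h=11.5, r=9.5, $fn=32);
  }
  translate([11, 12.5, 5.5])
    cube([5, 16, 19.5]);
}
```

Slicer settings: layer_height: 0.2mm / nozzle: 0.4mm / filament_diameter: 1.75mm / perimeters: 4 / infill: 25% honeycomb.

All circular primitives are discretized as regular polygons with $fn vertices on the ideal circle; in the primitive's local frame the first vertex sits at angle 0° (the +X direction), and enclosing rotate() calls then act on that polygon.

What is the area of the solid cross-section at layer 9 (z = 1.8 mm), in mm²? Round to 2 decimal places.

At z = 1.8 mm: the cube is present — its section is the full 19.5×20 rectangle (area 390.00 mm²); the cube at (4.5, -1) is present — its section is the full 6.5×21.5 rectangle (area 139.75 mm²); the r=9.5 cylinder at (8, 2) contributes a regular 32-gon of circumradius 9.5 (area = (32/2)·9.500²·sin(360°/32) = 281.71 mm²); After the difference (first − rest): starting from the 19.5×20 cube (390.00 mm²), the 6.5×21.5 cube at (4.5, -1) partially overlaps it — only the 130.00 mm² overlap (of its 139.75 mm²) is removed, clipping the outline; the r=9.5 cylinder at (8, 2) partially overlaps it — only the 97.32 mm² overlap (of its 281.71 mm²) is removed, clipping the outline — area = 162.68 mm²; the cube at (11, 12.5) is not intersected at this z (z outside [5.5, 25]); Subtracting the remaining from the first: none of the subtracted shapes is present at this height, so that combined region is unchanged — area = 162.68 mm². Overall, the cross-section has 2 separate islands. Net area = 162.68 mm².

162.68 mm²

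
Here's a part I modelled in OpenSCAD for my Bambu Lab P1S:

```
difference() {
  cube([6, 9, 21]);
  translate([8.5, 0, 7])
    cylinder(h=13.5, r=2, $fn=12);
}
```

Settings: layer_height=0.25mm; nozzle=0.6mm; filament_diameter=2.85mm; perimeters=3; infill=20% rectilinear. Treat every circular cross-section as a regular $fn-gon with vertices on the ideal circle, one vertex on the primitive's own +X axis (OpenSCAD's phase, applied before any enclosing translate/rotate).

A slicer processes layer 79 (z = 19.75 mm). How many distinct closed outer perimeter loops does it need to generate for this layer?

At z = 19.75 mm: the cube (footprint 6×9) is included at this height; the r=2 cylinder at (8.5, 0) gives a regular 12-gon of circumradius 2 (constant along its height); Taking the first minus the rest: starting from the 6×9 cube, the r=2 cylinder at (8.5, 0) misses the remaining region (no effect) — 1 connected region. The result has 1 disconnected region.

1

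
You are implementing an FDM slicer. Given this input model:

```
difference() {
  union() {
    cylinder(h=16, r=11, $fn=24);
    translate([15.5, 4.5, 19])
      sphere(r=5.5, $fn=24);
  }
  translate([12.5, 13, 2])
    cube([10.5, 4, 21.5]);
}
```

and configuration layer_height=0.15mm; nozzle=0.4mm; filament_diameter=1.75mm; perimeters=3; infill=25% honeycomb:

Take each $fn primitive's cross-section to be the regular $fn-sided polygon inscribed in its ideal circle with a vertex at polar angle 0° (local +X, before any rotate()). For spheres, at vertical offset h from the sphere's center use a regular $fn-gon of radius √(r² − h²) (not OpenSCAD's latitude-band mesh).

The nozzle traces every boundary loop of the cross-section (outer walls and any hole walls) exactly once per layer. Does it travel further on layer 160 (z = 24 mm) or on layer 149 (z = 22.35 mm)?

Layer 160 (z = 24): the cylinder is not intersected at this z (z outside [0, 16]); the r=5.5 sphere at (15.5, 4.5) contributes a regular 24-gon of circumradius √(5.5²−5²) = 2.291 (perimeter = 2·24·2.291·sin(180°/24) = 14.36 mm); Merging all regions: only the r=5.5 sphere at (15.5, 4.5) is present, so the union is just that shape — boundary = 14.36 mm; the cube at (12.5, 13) does not reach this height (z outside [2, 23.5]); After the difference (first − rest): none of the subtracted shapes is present at this height, so that combined region is unchanged — boundary = 14.36 mm. So its perimeter = 14.36 mm. Layer 149 (z = 22.35): the cylinder does not reach this height (z outside [0, 16]); the r=5.5 sphere at (15.5, 4.5) slices to a regular 24-gon of circumradius 4.362 (√(r²−h²) with h=3.35 from center) (perimeter = 2·24·4.362·sin(180°/24) = 27.33 mm); Taking the union: only the r=5.5 sphere at (15.5, 4.5) is present, so the union is just that shape — boundary = 27.33 mm; the 10.5×4 cube at (12.5, 13) contributes its full rectangle (perimeter 29.00 mm); Taking the first minus the rest: starting from that combined region, the 10.5×4 cube at (12.5, 13) misses the remaining region (no effect) — boundary = 27.33 mm. So its perimeter = 27.33 mm. Layer 149 is larger (27.33 vs 14.36 mm).

layer 149 (z = 22.35 mm)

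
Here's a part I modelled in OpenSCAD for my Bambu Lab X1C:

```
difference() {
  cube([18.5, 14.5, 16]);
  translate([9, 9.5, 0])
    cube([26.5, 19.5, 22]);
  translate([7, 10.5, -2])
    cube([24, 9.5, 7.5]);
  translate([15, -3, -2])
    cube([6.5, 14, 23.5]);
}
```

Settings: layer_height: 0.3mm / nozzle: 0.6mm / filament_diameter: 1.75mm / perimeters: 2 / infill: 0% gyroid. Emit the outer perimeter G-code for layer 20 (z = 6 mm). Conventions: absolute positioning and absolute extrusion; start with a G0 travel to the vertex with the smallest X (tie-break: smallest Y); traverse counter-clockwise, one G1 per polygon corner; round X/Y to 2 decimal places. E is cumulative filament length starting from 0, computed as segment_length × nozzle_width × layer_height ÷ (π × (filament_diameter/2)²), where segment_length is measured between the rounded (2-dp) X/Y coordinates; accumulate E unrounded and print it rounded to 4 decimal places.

At z = 6 mm: the 18.5×14.5 cube contributes its full rectangle; the cube at (9, 9.5) (footprint 26.5×19.5) is included at this height; the cube at (7, 10.5) is absent (z outside [-2, 5.5]); the cube at (15, -3) (footprint 6.5×14) is included at this height; After the difference (first − rest): starting from the 18.5×14.5 cube, the 26.5×19.5 cube at (9, 9.5) partially overlaps it — only the 47.50 mm² overlap (of its 516.75 mm²) is removed, clipping the outline; the 6.5×14 cube at (15, -3) partially overlaps it — only the 33.25 mm² overlap (of its 91.00 mm²) is removed, clipping the outline — 1 connected region. The outline is a single polygon with 6 vertices. Extrusion per mm of travel: 0.6 × 0.3 / (π × 0.875²) = 0.074835. Accumulating E over each segment gives final E = 4.4153.

G0 X0.00 Y0.00 Z6.00
G1 X15.00 Y0.00 E1.1225
G1 X15.00 Y9.50 E1.8335
G1 X9.00 Y9.50 E2.2825
G1 X9.00 Y14.50 E2.6567
G1 X0.00 Y14.50 E3.3302
G1 X0.00 Y0.00 E4.4153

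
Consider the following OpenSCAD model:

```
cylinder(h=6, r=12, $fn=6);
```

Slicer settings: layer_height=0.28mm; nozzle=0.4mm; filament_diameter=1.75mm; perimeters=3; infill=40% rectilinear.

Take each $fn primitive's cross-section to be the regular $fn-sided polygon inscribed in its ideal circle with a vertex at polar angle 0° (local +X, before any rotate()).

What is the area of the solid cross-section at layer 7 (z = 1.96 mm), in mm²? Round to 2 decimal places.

At z = 1.96 mm: the cylinder: section is a regular 6-gon, circumradius r=12 (area = (6/2)·12.000²·sin(360°/6) = 374.12 mm²). Overall, the cross-section is a single solid region. Net area = 374.12 mm².

374.12 mm²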